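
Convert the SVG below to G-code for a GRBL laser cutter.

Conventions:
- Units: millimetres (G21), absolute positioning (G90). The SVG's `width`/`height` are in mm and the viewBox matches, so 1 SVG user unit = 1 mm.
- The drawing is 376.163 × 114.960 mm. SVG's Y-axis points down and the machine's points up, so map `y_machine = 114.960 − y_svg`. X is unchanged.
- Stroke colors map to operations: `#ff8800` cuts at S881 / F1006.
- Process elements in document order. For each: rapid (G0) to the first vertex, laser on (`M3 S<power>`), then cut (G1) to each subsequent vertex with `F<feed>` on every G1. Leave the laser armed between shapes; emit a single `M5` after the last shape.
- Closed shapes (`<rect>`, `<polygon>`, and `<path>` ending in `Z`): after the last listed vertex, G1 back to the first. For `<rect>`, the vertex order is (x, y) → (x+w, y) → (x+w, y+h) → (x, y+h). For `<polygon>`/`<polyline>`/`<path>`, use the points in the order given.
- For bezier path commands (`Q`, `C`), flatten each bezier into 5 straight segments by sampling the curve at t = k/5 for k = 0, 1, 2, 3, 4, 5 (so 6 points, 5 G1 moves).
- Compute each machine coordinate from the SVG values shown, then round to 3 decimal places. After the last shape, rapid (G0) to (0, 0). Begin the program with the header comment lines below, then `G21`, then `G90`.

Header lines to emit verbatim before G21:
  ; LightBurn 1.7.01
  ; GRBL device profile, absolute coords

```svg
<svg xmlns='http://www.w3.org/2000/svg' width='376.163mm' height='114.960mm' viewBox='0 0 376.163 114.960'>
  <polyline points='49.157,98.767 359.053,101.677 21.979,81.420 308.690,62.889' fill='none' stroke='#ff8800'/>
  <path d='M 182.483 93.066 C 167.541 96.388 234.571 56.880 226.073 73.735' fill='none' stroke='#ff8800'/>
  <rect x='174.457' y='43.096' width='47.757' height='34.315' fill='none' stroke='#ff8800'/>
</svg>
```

viewBox `0 0 376.163 114.960` with mm width/height → 1 unit = 1 mm. Flip: y_m = 114.960 − y_svg.

**Shape 1** — `<polyline>` open polyline, stroke `#ff8800` → cut (S881, F1006). Machine vertices: (49.157,16.193) → (359.053,13.283) → (21.979,33.540) → (308.690,52.071). Open path.

**Shape 2** — `<path>` cubic bezier, stroke `#ff8800` → cut (S881, F1006). Control points (SVG): P0=(182.483,93.066), P1=(167.541,96.388), P2=(234.571,56.880), P3=(226.073,73.735); sampled at t=k/5. Machine vertices: (182.483,21.894) → (182.094,24.247) → (193.819,32.118) → (210.097,40.745) → (223.368,45.368) → (226.073,41.225). Open path.

**Shape 3** — `<rect>` rectangle, stroke `#ff8800` → cut (S881, F1006). Machine vertices: (174.457,71.864) → (222.214,71.864) → (222.214,37.549) → (174.457,37.549) → (174.457,71.864). Closed: final G1 returns to the first vertex.

; LightBurn 1.7.01
; GRBL device profile, absolute coords
G21
G90
G0 X49.157 Y16.193
M3 S881
G1 X359.053 Y13.283 F1006
G1 X21.979 Y33.540 F1006
G1 X308.690 Y52.071 F1006
G0 X182.483 Y21.894
M3 S881
G1 X182.094 Y24.247 F1006
G1 X193.819 Y32.118 F1006
G1 X210.097 Y40.745 F1006
G1 X223.368 Y45.368 F1006
G1 X226.073 Y41.225 F1006
G0 X174.457 Y71.864
M3 S881
G1 X222.214 Y71.864 F1006
G1 X222.214 Y37.549 F1006
G1 X174.457 Y37.549 F1006
G1 X174.457 Y71.864 F1006
M5
G0 X0.000 Y0.000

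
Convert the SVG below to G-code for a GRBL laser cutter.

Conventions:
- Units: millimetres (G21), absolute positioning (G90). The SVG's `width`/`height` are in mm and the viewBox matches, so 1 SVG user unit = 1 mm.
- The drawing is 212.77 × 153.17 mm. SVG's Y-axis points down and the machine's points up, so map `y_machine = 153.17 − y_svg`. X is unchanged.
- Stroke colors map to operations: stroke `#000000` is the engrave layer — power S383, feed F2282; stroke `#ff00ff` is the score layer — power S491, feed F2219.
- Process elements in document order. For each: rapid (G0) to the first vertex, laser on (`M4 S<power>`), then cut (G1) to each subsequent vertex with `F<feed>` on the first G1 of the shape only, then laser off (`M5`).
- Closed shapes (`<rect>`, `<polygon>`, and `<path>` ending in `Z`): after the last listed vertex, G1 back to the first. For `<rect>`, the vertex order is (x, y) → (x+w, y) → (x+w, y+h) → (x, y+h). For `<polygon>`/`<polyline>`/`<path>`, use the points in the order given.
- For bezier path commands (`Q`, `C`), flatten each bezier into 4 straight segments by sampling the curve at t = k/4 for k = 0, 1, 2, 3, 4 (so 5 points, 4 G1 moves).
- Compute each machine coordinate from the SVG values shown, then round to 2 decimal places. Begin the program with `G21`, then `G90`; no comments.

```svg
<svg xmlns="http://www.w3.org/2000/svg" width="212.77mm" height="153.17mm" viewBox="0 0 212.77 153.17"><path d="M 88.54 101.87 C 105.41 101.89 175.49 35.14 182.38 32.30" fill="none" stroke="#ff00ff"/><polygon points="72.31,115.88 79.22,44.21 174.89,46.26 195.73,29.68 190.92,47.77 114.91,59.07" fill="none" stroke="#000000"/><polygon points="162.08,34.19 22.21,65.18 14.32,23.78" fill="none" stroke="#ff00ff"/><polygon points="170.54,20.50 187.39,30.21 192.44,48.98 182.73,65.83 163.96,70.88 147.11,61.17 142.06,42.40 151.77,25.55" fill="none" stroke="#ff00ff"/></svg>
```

1 u = 1 mm; y_m = 153.17 − y.

[1] `<path>` cubic bezier, #ff00ff→score S491 F2219: (88.54,51.30) → (109.35,61.76) → (139.20,85.01) → (167.18,108.80) → (182.38,120.87)

[2] `<polygon>` closed polygon, #000000→engrave S383 F2282: (72.31,37.29) → (79.22,108.96) → (174.89,106.91) → (195.73,123.49) → (190.92,105.40) → (114.91,94.10) → (72.31,37.29) (closed)

[3] `<polygon>` closed polygon, #ff00ff→score S491 F2219: (162.08,118.98) → (22.21,87.99) → (14.32,129.39) → (162.08,118.98) (closed)

[4] `<polygon>` regular polygon, #ff00ff→score S491 F2219: (170.54,132.67) → (187.39,122.96) → (192.44,104.19) → (182.73,87.34) → (163.96,82.29) → (147.11,92.00) → (142.06,110.77) → (151.77,127.62) → (170.54,132.67) (closed)

G21
G90
G0 X88.54 Y51.30
M4 S491
G1 X109.35 Y61.76 F2219
G1 X139.20 Y85.01
G1 X167.18 Y108.80
G1 X182.38 Y120.87
M5
G0 X72.31 Y37.29
M4 S383
G1 X79.22 Y108.96 F2282
G1 X174.89 Y106.91
G1 X195.73 Y123.49
G1 X190.92 Y105.40
G1 X114.91 Y94.10
G1 X72.31 Y37.29
M5
G0 X162.08 Y118.98
M4 S491
G1 X22.21 Y87.99 F2219
G1 X14.32 Y129.39
G1 X162.08 Y118.98
M5
G0 X170.54 Y132.67
M4 S491
G1 X187.39 Y122.96 F2219
G1 X192.44 Y104.19
G1 X182.73 Y87.34
G1 X163.96 Y82.29
G1 X147.11 Y92.00
G1 X142.06 Y110.77
G1 X151.77 Y127.62
G1 X170.54 Y132.67
M5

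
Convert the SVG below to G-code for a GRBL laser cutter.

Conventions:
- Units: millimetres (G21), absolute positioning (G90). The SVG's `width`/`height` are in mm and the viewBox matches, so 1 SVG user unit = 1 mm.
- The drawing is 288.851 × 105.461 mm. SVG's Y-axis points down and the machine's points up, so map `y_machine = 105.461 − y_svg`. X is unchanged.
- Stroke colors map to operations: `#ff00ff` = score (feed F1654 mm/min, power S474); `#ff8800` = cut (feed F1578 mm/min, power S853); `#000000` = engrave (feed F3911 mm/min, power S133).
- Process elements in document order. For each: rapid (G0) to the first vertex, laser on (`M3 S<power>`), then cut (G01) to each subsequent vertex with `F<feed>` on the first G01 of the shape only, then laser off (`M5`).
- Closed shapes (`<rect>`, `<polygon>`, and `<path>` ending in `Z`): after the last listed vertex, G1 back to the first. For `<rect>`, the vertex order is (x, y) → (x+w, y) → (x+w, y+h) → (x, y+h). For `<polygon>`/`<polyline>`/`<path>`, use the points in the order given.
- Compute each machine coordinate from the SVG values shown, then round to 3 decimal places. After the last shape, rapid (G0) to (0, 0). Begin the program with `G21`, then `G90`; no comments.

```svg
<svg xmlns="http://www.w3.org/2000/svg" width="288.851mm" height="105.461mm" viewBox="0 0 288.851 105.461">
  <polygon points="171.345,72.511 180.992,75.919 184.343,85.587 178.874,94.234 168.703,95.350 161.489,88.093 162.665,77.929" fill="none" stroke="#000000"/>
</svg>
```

1 u = 1 mm; y_m = 105.461 − y.

[1] `<polygon>` regular polygon, #000000→engrave S133 F3911: (171.345,32.950) → (180.992,29.542) → (184.343,19.874) → (178.874,11.227) → (168.703,10.111) → (161.489,17.368) → (162.665,27.532) → (171.345,32.950) (closed)

G21
G90
G0 X171.345 Y32.950
M3 S133
G01 X180.992 Y29.542 F3911
G01 X184.343 Y19.874
G01 X178.874 Y11.227
G01 X168.703 Y10.111
G01 X161.489 Y17.368
G01 X162.665 Y27.532
G01 X171.345 Y32.950
M5
G0 X0.000 Y0.000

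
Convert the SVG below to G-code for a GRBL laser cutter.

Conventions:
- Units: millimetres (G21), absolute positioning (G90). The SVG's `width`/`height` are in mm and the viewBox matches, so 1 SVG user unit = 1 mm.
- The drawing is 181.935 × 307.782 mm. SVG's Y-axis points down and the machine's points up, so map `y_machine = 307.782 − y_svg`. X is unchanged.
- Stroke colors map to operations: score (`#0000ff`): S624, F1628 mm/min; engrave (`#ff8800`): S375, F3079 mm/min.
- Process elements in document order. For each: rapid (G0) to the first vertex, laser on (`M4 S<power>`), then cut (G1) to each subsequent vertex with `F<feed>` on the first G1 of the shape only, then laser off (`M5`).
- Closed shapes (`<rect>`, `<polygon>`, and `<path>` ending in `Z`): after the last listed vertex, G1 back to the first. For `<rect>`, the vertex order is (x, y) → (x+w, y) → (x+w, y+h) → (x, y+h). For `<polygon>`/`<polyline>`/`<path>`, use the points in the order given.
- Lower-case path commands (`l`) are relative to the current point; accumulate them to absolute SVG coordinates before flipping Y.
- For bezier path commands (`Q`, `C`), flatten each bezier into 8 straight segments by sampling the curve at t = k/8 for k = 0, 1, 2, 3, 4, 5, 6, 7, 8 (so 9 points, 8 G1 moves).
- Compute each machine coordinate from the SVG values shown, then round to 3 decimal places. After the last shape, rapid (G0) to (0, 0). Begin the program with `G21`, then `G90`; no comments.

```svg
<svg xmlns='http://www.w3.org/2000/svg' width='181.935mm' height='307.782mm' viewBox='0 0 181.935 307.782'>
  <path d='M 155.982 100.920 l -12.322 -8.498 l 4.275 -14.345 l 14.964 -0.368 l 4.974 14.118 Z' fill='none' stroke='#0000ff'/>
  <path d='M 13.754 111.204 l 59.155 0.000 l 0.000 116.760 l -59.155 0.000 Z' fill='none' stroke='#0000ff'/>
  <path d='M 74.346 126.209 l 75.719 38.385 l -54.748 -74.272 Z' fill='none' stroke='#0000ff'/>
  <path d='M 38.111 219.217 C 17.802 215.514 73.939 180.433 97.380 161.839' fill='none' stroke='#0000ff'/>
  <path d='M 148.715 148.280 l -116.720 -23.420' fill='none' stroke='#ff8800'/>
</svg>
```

G21
G90
G0 X155.982 Y206.862
M4 S624
G1 X143.660 Y215.360 F1628
G1 X147.935 Y229.705
G1 X162.899 Y230.073
G1 X167.873 Y215.955
G1 X155.982 Y206.862
M5
G0 X13.754 Y196.578
M4 S624
G1 X72.909 Y196.578 F1628
G1 X72.909 Y79.818
G1 X13.754 Y79.818
G1 X13.754 Y196.578
M5
G0 X74.346 Y181.573
M4 S624
G1 X150.065 Y143.188 F1628
G1 X95.317 Y217.460
G1 X74.346 Y181.573
M5
G0 X38.111 Y88.565
M4 S624
G1 X33.865 Y91.331 F1628
G1 X35.508 Y96.478
G1 X41.758 Y103.444
G1 X51.339 Y111.670
G1 X62.971 Y120.593
G1 X75.374 Y129.654
G1 X87.270 Y138.291
G1 X97.380 Y145.943
M5
G0 X148.715 Y159.502
M4 S375
G1 X31.995 Y182.922 F3079
M5
G0 X0.000 Y0.000

viewBox `0 0 181.935 307.782` with mm width/height → 1 unit = 1 mm. Flip: y_m = 307.782 − y_svg.

**Shape 1** — `<path>` regular polygon, stroke `#0000ff` → score (S624, F1628). Machine vertices: (155.982,206.862) → (143.660,215.360) → (147.935,229.705) → (162.899,230.073) → (167.873,215.955) → (155.982,206.862). Closed: final G1 returns to the first vertex.

**Shape 2** — `<path>` rectangle, stroke `#0000ff` → score (S624, F1628). Machine vertices: (13.754,196.578) → (72.909,196.578) → (72.909,79.818) → (13.754,79.818) → (13.754,196.578). Closed: final G1 returns to the first vertex.

**Shape 3** — `<path>` closed polygon, stroke `#0000ff` → score (S624, F1628). Machine vertices: (74.346,181.573) → (150.065,143.188) → (95.317,217.460) → (74.346,181.573). Closed: final G1 returns to the first vertex.

**Shape 4** — `<path>` cubic bezier, stroke `#0000ff` → score (S624, F1628). Control points (SVG): P0=(38.111,219.217), P1=(17.802,215.514), P2=(73.939,180.433), P3=(97.380,161.839); sampled at t=k/8. Machine vertices: (38.111,88.565) → (33.865,91.331) → (35.508,96.478) → (41.758,103.444) → (51.339,111.670) → (62.971,120.593) → (75.374,129.654) → (87.270,138.291) → (97.380,145.943). Open path.

**Shape 5** — `<path>` line segment, stroke `#ff8800` → engrave (S375, F3079). Machine vertices: (148.715,159.502) → (31.995,182.922). Open path.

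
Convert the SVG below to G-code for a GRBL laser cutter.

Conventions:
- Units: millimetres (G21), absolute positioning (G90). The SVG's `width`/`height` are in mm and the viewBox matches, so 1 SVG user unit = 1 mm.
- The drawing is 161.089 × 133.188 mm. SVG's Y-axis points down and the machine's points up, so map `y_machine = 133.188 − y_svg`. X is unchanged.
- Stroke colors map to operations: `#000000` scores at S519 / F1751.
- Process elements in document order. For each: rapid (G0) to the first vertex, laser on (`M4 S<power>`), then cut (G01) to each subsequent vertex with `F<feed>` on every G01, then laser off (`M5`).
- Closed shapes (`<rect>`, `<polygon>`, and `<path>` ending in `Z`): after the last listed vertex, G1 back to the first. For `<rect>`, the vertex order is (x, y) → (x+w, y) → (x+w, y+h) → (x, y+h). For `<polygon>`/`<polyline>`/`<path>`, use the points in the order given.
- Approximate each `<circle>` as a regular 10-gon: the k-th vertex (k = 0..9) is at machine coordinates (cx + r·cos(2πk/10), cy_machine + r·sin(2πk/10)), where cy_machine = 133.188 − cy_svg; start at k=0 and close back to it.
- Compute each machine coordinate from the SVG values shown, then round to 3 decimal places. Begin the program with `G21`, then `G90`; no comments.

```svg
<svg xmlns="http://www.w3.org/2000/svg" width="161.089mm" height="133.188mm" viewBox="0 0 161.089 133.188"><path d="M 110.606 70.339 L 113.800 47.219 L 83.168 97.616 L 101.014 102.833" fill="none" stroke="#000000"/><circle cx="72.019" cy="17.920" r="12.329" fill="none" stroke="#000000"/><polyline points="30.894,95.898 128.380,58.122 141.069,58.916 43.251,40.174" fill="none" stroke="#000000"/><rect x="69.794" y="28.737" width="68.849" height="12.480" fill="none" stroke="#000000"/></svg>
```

G21
G90
G0 X110.606 Y62.849
M4 S519
G01 X113.800 Y85.969 F1751
G01 X83.168 Y35.572 F1751
G01 X101.014 Y30.355 F1751
M5
G0 X84.348 Y115.268
M4 S519
G01 X81.993 Y122.515 F1751
G01 X75.829 Y126.994 F1751
G01 X68.209 Y126.994 F1751
G01 X62.045 Y122.515 F1751
G01 X59.690 Y115.268 F1751
G01 X62.045 Y108.021 F1751
G01 X68.209 Y103.542 F1751
G01 X75.829 Y103.542 F1751
G01 X81.993 Y108.021 F1751
G01 X84.348 Y115.268 F1751
M5
G0 X30.894 Y37.290
M4 S519
G01 X128.380 Y75.066 F1751
G01 X141.069 Y74.272 F1751
G01 X43.251 Y93.014 F1751
M5
G0 X69.794 Y104.451
M4 S519
G01 X138.643 Y104.451 F1751
G01 X138.643 Y91.971 F1751
G01 X69.794 Y91.971 F1751
G01 X69.794 Y104.451 F1751
M5

Since the viewBox matches the mm dimensions, user units are millimetres directly. The only transform is the Y-flip y_m = 133.188 − y_svg.

Shape 1 is a open polyline drawn with `<path>`. Its stroke #000000 means score at S519, F1751. After flipping Y the toolpath is (110.606,62.849) → (113.800,85.969) → (83.168,35.572) → (101.014,30.355).

Shape 2 is a circle drawn with `<circle>`. Its stroke #000000 means score at S519, F1751. After flipping Y the toolpath is (84.348,115.268) → (81.993,122.515) → (75.829,126.994) → (68.209,126.994) → (62.045,122.515) → (59.690,115.268) → (62.045,108.021) → (68.209,103.542) → (75.829,103.542) → (81.993,108.021) → (84.348,115.268), returning to the start.

Shape 3 is a open polyline drawn with `<polyline>`. Its stroke #000000 means score at S519, F1751. After flipping Y the toolpath is (30.894,37.290) → (128.380,75.066) → (141.069,74.272) → (43.251,93.014).

Shape 4 is a rectangle drawn with `<rect>`. Its stroke #000000 means score at S519, F1751. After flipping Y the toolpath is (69.794,104.451) → (138.643,104.451) → (138.643,91.971) → (69.794,91.971) → (69.794,104.451), returning to the start.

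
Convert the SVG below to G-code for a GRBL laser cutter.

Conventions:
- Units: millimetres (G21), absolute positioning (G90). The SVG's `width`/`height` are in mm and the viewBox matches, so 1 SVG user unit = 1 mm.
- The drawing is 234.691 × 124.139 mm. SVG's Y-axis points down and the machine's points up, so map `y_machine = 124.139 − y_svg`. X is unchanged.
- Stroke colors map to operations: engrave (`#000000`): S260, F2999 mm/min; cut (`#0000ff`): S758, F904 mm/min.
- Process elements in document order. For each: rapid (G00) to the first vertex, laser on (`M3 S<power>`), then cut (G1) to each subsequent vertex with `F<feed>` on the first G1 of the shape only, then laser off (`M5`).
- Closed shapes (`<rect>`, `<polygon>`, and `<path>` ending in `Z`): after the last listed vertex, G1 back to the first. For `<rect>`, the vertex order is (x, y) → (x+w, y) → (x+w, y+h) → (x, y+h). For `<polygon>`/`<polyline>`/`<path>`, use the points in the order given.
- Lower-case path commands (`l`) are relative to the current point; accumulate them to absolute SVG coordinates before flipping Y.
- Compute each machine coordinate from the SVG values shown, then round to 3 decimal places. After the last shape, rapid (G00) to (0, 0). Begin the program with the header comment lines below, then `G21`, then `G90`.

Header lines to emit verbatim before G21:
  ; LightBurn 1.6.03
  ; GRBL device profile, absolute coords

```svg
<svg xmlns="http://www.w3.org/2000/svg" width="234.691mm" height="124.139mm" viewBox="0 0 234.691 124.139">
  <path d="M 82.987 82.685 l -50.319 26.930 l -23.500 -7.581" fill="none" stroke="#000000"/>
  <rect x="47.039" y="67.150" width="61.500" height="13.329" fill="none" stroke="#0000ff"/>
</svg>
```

1 u = 1 mm; y_m = 124.139 − y.

[1] `<path>` open polyline, #000000→engrave S260 F2999: (82.987,41.454) → (32.668,14.524) → (9.168,22.105)

[2] `<rect>` rectangle, #0000ff→cut S758 F904: (47.039,56.989) → (108.539,56.989) → (108.539,43.660) → (47.039,43.660) → (47.039,56.989) (closed)

; LightBurn 1.6.03
; GRBL device profile, absolute coords
G21
G90
G00 X82.987 Y41.454
M3 S260
G1 X32.668 Y14.524 F2999
G1 X9.168 Y22.105
M5
G00 X47.039 Y56.989
M3 S758
G1 X108.539 Y56.989 F904
G1 X108.539 Y43.660
G1 X47.039 Y43.660
G1 X47.039 Y56.989
M5
G00 X0.000 Y0.000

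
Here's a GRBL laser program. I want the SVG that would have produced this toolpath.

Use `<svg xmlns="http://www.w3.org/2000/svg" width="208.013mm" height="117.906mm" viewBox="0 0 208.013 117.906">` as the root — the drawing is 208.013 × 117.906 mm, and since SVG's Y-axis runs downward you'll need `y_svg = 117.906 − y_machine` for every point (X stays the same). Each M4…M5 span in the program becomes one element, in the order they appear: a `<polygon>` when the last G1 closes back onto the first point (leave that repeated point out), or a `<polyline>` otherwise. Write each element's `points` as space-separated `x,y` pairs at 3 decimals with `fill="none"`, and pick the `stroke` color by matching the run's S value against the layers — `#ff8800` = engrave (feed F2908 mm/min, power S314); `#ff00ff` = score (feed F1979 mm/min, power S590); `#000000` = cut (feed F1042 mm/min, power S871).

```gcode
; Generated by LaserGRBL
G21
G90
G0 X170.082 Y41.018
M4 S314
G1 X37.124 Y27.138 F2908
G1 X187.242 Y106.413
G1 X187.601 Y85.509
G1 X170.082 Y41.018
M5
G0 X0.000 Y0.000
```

<svg xmlns="http://www.w3.org/2000/svg" width="208.013mm" height="117.906mm" viewBox="0 0 208.013 117.906">
  <polygon points="170.082,76.888 37.124,90.768 187.242,11.493 187.601,32.397" fill="none" stroke="#ff8800"/>
</svg>

Each laser-on run becomes one SVG element. Flip Y back into SVG space with y_svg = 117.906 − y_machine. Every run uses S314, so all elements get stroke `#ff8800` (engrave).

Run 1: The run returns to its start, so emit a `<polygon>` with points (Y-flipped): 170.082,76.888 37.124,90.768 187.242,11.493 187.601,32.397.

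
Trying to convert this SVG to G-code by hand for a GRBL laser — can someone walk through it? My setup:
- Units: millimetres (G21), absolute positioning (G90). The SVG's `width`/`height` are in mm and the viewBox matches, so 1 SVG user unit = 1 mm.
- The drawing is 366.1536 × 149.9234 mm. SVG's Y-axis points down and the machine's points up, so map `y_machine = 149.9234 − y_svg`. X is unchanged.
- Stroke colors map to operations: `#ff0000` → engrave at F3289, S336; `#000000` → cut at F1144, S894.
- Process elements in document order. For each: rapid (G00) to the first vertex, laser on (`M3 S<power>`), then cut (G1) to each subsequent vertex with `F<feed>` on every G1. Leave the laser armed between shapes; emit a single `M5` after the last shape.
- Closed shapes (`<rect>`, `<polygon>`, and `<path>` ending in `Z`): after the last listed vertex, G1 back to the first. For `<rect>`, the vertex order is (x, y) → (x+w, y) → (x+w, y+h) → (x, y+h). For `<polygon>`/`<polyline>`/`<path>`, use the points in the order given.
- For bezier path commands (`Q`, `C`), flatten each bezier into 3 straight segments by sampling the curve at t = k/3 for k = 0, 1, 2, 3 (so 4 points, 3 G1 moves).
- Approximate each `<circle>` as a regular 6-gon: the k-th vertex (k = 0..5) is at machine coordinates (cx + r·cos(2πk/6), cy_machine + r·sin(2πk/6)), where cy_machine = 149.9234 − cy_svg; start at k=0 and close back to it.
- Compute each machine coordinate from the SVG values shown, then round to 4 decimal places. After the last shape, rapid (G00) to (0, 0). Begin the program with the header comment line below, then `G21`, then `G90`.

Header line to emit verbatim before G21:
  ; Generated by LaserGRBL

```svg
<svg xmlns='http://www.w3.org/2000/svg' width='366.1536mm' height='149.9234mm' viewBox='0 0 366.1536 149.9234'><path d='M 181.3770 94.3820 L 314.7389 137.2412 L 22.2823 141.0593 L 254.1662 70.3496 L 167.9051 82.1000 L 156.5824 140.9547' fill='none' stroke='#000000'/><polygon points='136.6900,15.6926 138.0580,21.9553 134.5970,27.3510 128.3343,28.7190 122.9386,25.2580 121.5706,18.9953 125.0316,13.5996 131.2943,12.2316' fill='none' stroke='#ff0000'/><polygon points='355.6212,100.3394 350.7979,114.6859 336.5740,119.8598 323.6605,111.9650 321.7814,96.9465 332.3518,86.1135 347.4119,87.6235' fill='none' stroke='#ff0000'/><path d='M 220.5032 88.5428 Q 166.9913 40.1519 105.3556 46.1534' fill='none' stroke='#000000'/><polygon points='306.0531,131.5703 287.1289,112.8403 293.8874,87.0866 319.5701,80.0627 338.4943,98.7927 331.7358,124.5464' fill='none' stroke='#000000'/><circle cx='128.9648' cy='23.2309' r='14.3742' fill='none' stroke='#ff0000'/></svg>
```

1 u = 1 mm; y_m = 149.9234 − y.

[1] `<path>` open polyline, #000000→cut S894 F1144: (181.3770,55.5414) → (314.7389,12.6822) → (22.2823,8.8641) → (254.1662,79.5738) → (167.9051,67.8234) → (156.5824,8.9687)

[2] `<polygon>` regular polygon, #ff0000→engrave S336 F3289: (136.6900,134.2308) → (138.0580,127.9681) → (134.5970,122.5724) → (128.3343,121.2044) → (122.9386,124.6654) → (121.5706,130.9281) → (125.0316,136.3238) → (131.2943,137.6918) → (136.6900,134.2308) (closed)

[3] `<polygon>` regular polygon, #ff0000→engrave S336 F3289: (355.6212,49.5840) → (350.7979,35.2375) → (336.5740,30.0636) → (323.6605,37.9584) → (321.7814,52.9769) → (332.3518,63.8099) → (347.4119,62.2999) → (355.6212,49.5840) (closed)

[4] `<path>` quadratic bezier, #000000→cut S894 F1144: (220.5032,61.3806) → (183.9260,87.5976) → (145.5434,101.7274) → (105.3556,103.7700)

[5] `<polygon>` regular polygon, #000000→cut S894 F1144: (306.0531,18.3531) → (287.1289,37.0831) → (293.8874,62.8368) → (319.5701,69.8607) → (338.4943,51.1307) → (331.7358,25.3770) → (306.0531,18.3531) (closed)

[6] `<circle>` circle, #ff0000→engrave S336 F3289: (143.3390,126.6925) → (136.1519,139.1409) → (121.7777,139.1409) → (114.5906,126.6925) → (121.7777,114.2441) → (136.1519,114.2441) → (143.3390,126.6925) (closed)

; Generated by LaserGRBL
G21
G90
G00 X181.3770 Y55.5414
M3 S894
G1 X314.7389 Y12.6822 F1144
G1 X22.2823 Y8.8641 F1144
G1 X254.1662 Y79.5738 F1144
G1 X167.9051 Y67.8234 F1144
G1 X156.5824 Y8.9687 F1144
G00 X136.6900 Y134.2308
M3 S336
G1 X138.0580 Y127.9681 F3289
G1 X134.5970 Y122.5724 F3289
G1 X128.3343 Y121.2044 F3289
G1 X122.9386 Y124.6654 F3289
G1 X121.5706 Y130.9281 F3289
G1 X125.0316 Y136.3238 F3289
G1 X131.2943 Y137.6918 F3289
G1 X136.6900 Y134.2308 F3289
G00 X355.6212 Y49.5840
M3 S336
G1 X350.7979 Y35.2375 F3289
G1 X336.5740 Y30.0636 F3289
G1 X323.6605 Y37.9584 F3289
G1 X321.7814 Y52.9769 F3289
G1 X332.3518 Y63.8099 F3289
G1 X347.4119 Y62.2999 F3289
G1 X355.6212 Y49.5840 F3289
G00 X220.5032 Y61.3806
M3 S894
G1 X183.9260 Y87.5976 F1144
G1 X145.5434 Y101.7274 F1144
G1 X105.3556 Y103.7700 F1144
G00 X306.0531 Y18.3531
M3 S894
G1 X287.1289 Y37.0831 F1144
G1 X293.8874 Y62.8368 F1144
G1 X319.5701 Y69.8607 F1144
G1 X338.4943 Y51.1307 F1144
G1 X331.7358 Y25.3770 F1144
G1 X306.0531 Y18.3531 F1144
G00 X143.3390 Y126.6925
M3 S336
G1 X136.1519 Y139.1409 F3289
G1 X121.7777 Y139.1409 F3289
G1 X114.5906 Y126.6925 F3289
G1 X121.7777 Y114.2441 F3289
G1 X136.1519 Y114.2441 F3289
G1 X143.3390 Y126.6925 F3289
M5
G00 X0.0000 Y0.0000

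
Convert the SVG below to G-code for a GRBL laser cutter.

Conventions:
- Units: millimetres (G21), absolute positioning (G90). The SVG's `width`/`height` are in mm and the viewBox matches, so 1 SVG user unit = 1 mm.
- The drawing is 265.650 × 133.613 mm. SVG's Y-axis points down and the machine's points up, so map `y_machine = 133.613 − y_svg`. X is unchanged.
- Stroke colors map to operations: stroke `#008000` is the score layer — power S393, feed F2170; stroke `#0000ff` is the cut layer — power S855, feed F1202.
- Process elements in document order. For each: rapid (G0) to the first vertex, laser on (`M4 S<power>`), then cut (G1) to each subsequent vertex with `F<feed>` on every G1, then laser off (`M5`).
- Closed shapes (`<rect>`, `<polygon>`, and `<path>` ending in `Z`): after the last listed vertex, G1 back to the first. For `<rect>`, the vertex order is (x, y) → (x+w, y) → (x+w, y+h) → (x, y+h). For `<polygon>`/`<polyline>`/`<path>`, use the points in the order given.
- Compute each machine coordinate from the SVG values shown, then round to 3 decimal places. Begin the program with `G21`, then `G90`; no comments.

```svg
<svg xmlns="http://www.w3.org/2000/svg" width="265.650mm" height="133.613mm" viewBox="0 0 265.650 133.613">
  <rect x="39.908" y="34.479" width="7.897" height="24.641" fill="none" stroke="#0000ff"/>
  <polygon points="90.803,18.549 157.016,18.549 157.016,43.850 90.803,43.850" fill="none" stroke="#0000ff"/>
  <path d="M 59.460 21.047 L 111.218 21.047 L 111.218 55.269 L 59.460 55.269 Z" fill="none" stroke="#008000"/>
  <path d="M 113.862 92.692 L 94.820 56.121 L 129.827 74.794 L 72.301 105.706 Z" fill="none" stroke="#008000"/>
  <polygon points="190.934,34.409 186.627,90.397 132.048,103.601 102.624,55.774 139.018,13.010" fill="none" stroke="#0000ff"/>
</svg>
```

1 u = 1 mm; y_m = 133.613 − y.

[1] `<rect>` rectangle, #0000ff→cut S855 F1202: (39.908,99.134) → (47.805,99.134) → (47.805,74.493) → (39.908,74.493) → (39.908,99.134) (closed)

[2] `<polygon>` rectangle, #0000ff→cut S855 F1202: (90.803,115.064) → (157.016,115.064) → (157.016,89.763) → (90.803,89.763) → (90.803,115.064) (closed)

[3] `<path>` rectangle, #008000→score S393 F2170: (59.460,112.566) → (111.218,112.566) → (111.218,78.344) → (59.460,78.344) → (59.460,112.566) (closed)

[4] `<path>` closed polygon, #008000→score S393 F2170: (113.862,40.921) → (94.820,77.492) → (129.827,58.819) → (72.301,27.907) → (113.862,40.921) (closed)

[5] `<polygon>` regular polygon, #0000ff→cut S855 F1202: (190.934,99.204) → (186.627,43.216) → (132.048,30.012) → (102.624,77.839) → (139.018,120.603) → (190.934,99.204) (closed)

G21
G90
G0 X39.908 Y99.134
M4 S855
G1 X47.805 Y99.134 F1202
G1 X47.805 Y74.493 F1202
G1 X39.908 Y74.493 F1202
G1 X39.908 Y99.134 F1202
M5
G0 X90.803 Y115.064
M4 S855
G1 X157.016 Y115.064 F1202
G1 X157.016 Y89.763 F1202
G1 X90.803 Y89.763 F1202
G1 X90.803 Y115.064 F1202
M5
G0 X59.460 Y112.566
M4 S393
G1 X111.218 Y112.566 F2170
G1 X111.218 Y78.344 F2170
G1 X59.460 Y78.344 F2170
G1 X59.460 Y112.566 F2170
M5
G0 X113.862 Y40.921
M4 S393
G1 X94.820 Y77.492 F2170
G1 X129.827 Y58.819 F2170
G1 X72.301 Y27.907 F2170
G1 X113.862 Y40.921 F2170
M5
G0 X190.934 Y99.204
M4 S855
G1 X186.627 Y43.216 F1202
G1 X132.048 Y30.012 F1202
G1 X102.624 Y77.839 F1202
G1 X139.018 Y120.603 F1202
G1 X190.934 Y99.204 F1202
M5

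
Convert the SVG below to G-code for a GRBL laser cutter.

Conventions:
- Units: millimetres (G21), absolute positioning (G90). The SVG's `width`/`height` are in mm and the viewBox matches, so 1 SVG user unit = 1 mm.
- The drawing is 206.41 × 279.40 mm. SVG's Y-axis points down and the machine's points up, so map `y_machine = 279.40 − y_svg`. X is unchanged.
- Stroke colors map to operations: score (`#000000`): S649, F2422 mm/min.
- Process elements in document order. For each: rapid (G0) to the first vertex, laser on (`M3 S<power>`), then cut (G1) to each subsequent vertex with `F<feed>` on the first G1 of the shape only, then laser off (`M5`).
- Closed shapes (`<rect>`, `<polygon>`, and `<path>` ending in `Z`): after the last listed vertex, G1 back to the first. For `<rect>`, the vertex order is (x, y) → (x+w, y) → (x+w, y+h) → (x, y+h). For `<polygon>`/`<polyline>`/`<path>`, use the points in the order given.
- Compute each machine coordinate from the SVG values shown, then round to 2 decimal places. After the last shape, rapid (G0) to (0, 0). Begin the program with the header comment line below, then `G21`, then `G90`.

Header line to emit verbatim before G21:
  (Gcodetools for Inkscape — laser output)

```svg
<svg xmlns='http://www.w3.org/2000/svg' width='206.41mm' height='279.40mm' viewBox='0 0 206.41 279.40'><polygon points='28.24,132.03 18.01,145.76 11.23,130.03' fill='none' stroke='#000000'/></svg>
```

viewBox `0 0 206.41 279.40` with mm width/height → 1 unit = 1 mm. Flip: y_m = 279.40 − y_svg.

**Shape 1** — `<polygon>` regular polygon, stroke `#000000` → score (S649, F2422). Machine vertices: (28.24,147.37) → (18.01,133.64) → (11.23,149.37) → (28.24,147.37). Closed: final G1 returns to the first vertex.

(Gcodetools for Inkscape — laser output)
G21
G90
G0 X28.24 Y147.37
M3 S649
G1 X18.01 Y133.64 F2422
G1 X11.23 Y149.37
G1 X28.24 Y147.37
M5
G0 X0.00 Y0.00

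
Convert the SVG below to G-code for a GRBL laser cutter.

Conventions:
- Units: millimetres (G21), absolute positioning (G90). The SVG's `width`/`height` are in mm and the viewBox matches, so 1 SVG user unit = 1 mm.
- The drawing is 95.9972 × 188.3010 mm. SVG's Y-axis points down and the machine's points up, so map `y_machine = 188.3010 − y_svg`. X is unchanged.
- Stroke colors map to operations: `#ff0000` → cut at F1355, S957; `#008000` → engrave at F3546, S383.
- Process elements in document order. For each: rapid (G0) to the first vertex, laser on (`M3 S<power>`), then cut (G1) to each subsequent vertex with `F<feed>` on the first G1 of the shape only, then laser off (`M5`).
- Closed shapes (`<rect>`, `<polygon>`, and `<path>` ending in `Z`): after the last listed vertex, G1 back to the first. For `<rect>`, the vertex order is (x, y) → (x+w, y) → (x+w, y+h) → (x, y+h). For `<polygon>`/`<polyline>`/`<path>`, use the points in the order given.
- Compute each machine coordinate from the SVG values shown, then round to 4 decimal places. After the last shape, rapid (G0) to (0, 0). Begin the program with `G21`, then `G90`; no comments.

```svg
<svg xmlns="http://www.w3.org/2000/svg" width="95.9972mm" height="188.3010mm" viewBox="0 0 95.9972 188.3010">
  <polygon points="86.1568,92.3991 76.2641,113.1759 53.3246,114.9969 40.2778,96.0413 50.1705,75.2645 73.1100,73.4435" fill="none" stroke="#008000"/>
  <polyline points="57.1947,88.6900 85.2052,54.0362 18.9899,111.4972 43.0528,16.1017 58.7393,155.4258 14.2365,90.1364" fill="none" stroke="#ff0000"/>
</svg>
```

1 u = 1 mm; y_m = 188.3010 − y.

[1] `<polygon>` regular polygon, #008000→engrave S383 F3546: (86.1568,95.9019) → (76.2641,75.1251) → (53.3246,73.3041) → (40.2778,92.2597) → (50.1705,113.0365) → (73.1100,114.8575) → (86.1568,95.9019) (closed)

[2] `<polyline>` open polyline, #ff0000→cut S957 F1355: (57.1947,99.6110) → (85.2052,134.2648) → (18.9899,76.8038) → (43.0528,172.1993) → (58.7393,32.8752) → (14.2365,98.1646)

G21
G90
G0 X86.1568 Y95.9019
M3 S383
G1 X76.2641 Y75.1251 F3546
G1 X53.3246 Y73.3041
G1 X40.2778 Y92.2597
G1 X50.1705 Y113.0365
G1 X73.1100 Y114.8575
G1 X86.1568 Y95.9019
M5
G0 X57.1947 Y99.6110
M3 S957
G1 X85.2052 Y134.2648 F1355
G1 X18.9899 Y76.8038
G1 X43.0528 Y172.1993
G1 X58.7393 Y32.8752
G1 X14.2365 Y98.1646
M5
G0 X0.0000 Y0.0000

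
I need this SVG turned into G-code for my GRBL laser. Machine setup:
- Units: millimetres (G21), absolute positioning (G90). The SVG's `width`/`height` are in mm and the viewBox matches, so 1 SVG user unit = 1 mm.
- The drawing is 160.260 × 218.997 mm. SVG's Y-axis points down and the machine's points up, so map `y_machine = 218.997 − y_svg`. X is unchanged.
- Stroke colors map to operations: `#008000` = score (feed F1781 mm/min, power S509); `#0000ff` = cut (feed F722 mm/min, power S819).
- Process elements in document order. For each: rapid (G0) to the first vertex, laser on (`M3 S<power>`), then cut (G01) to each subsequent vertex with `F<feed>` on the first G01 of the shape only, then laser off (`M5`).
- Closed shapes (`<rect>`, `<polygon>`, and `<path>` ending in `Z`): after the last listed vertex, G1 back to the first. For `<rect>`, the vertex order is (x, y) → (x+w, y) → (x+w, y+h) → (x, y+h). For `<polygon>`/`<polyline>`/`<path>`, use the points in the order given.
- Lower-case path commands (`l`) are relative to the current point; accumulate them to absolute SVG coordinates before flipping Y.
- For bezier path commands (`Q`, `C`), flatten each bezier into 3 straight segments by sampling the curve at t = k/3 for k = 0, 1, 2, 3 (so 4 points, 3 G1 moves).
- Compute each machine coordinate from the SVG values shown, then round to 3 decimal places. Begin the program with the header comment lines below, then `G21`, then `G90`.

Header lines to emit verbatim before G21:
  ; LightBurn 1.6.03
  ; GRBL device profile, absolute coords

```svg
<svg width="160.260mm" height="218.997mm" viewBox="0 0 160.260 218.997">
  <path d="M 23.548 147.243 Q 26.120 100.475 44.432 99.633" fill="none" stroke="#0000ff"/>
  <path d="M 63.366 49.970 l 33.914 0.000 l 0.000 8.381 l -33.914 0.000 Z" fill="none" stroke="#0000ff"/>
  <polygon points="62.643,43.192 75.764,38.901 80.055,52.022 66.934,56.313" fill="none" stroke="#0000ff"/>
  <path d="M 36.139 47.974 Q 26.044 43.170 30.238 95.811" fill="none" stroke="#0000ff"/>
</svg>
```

1 u = 1 mm; y_m = 218.997 − y.

[1] `<path>` quadratic bezier, #0000ff→cut S819 F722: (23.548,71.754) → (27.012,97.830) → (33.973,113.700) → (44.432,119.364)

[2] `<path>` rectangle, #0000ff→cut S819 F722: (63.366,169.027) → (97.280,169.027) → (97.280,160.646) → (63.366,160.646) → (63.366,169.027) (closed)

[3] `<polygon>` regular polygon, #0000ff→cut S819 F722: (62.643,175.805) → (75.764,180.096) → (80.055,166.975) → (66.934,162.684) → (62.643,175.805) (closed)

[4] `<path>` quadratic bezier, #0000ff→cut S819 F722: (36.139,171.023) → (30.997,167.843) → (29.030,151.897) → (30.238,123.186)

; LightBurn 1.6.03
; GRBL device profile, absolute coords
G21
G90
G0 X23.548 Y71.754
M3 S819
G01 X27.012 Y97.830 F722
G01 X33.973 Y113.700
G01 X44.432 Y119.364
M5
G0 X63.366 Y169.027
M3 S819
G01 X97.280 Y169.027 F722
G01 X97.280 Y160.646
G01 X63.366 Y160.646
G01 X63.366 Y169.027
M5
G0 X62.643 Y175.805
M3 S819
G01 X75.764 Y180.096 F722
G01 X80.055 Y166.975
G01 X66.934 Y162.684
G01 X62.643 Y175.805
M5
G0 X36.139 Y171.023
M3 S819
G01 X30.997 Y167.843 F722
G01 X29.030 Y151.897
G01 X30.238 Y123.186
M5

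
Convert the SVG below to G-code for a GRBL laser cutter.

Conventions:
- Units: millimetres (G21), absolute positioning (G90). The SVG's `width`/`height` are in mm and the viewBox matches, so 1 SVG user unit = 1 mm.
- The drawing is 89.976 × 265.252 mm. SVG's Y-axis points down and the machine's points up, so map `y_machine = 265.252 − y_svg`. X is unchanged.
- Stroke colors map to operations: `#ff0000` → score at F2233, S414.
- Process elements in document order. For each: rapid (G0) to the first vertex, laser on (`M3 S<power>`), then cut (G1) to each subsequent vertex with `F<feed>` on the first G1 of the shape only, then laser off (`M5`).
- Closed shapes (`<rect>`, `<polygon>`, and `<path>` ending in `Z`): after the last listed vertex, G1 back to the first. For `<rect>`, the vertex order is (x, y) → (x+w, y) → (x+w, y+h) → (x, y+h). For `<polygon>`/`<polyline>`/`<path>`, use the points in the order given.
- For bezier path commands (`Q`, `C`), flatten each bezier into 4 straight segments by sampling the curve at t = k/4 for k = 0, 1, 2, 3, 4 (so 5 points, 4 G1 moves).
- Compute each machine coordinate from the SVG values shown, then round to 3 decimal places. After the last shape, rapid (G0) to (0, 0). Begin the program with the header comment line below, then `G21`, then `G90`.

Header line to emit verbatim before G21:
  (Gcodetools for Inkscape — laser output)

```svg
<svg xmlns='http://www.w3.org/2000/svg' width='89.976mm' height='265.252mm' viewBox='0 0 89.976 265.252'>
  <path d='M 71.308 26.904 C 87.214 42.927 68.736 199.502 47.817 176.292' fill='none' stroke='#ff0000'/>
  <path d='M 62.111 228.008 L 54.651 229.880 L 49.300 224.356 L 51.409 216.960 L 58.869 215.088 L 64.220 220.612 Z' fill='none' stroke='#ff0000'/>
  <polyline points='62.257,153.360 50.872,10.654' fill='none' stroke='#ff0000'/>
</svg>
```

viewBox `0 0 89.976 265.252` with mm width/height → 1 unit = 1 mm. Flip: y_m = 265.252 − y_svg.

**Shape 1** — `<path>` cubic bezier, stroke `#ff0000` → score (S414, F2233). Control points (SVG): P0=(71.308,26.904), P1=(87.214,42.927), P2=(68.736,199.502), P3=(47.817,176.292); sampled at t=k/4. Machine vertices: (71.308,238.348) → (77.290,204.983) → (73.372,148.942) → (62.549,100.257) → (47.817,88.960). Open path.

**Shape 2** — `<path>` regular polygon, stroke `#ff0000` → score (S414, F2233). Machine vertices: (62.111,37.244) → (54.651,35.372) → (49.300,40.896) → (51.409,48.292) → (58.869,50.164) → (64.220,44.640) → (62.111,37.244). Closed: final G1 returns to the first vertex.

**Shape 3** — `<polyline>` line segment, stroke `#ff0000` → score (S414, F2233). Machine vertices: (62.257,111.892) → (50.872,254.598). Open path.

(Gcodetools for Inkscape — laser output)
G21
G90
G0 X71.308 Y238.348
M3 S414
G1 X77.290 Y204.983 F2233
G1 X73.372 Y148.942
G1 X62.549 Y100.257
G1 X47.817 Y88.960
M5
G0 X62.111 Y37.244
M3 S414
G1 X54.651 Y35.372 F2233
G1 X49.300 Y40.896
G1 X51.409 Y48.292
G1 X58.869 Y50.164
G1 X64.220 Y44.640
G1 X62.111 Y37.244
M5
G0 X62.257 Y111.892
M3 S414
G1 X50.872 Y254.598 F2233
M5
G0 X0.000 Y0.000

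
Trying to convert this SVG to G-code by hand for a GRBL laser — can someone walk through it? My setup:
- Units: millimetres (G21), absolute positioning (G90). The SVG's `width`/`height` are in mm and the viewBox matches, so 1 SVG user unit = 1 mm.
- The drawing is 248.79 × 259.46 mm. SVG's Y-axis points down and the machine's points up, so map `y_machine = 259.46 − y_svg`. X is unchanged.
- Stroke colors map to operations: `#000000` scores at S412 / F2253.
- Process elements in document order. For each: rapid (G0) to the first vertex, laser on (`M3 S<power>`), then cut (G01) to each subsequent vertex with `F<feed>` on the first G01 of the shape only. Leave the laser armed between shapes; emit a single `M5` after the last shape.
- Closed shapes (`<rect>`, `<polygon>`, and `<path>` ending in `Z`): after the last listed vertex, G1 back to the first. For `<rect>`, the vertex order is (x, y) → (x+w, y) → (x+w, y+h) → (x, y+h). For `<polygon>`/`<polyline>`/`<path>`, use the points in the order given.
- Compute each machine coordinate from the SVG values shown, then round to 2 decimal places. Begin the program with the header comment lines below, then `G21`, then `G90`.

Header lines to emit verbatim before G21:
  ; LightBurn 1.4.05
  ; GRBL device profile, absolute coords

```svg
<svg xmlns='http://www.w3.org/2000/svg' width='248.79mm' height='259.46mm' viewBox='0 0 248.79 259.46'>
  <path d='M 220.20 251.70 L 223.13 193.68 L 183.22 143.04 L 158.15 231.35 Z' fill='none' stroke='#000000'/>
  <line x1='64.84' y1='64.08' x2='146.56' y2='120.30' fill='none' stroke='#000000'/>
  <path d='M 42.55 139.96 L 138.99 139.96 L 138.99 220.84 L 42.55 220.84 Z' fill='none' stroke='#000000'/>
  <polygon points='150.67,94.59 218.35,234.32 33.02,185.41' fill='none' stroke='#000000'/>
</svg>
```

Since the viewBox matches the mm dimensions, user units are millimetres directly. The only transform is the Y-flip y_m = 259.46 − y_svg.

Shape 1 is a closed polygon drawn with `<path>`. Its stroke #000000 means score at S412, F2253. After flipping Y the toolpath is (220.20,7.76) → (223.13,65.78) → (183.22,116.42) → (158.15,28.11) → (220.20,7.76), returning to the start.

Shape 2 is a line segment drawn with `<line>`. Its stroke #000000 means score at S412, F2253. After flipping Y the toolpath is (64.84,195.38) → (146.56,139.16).

Shape 3 is a rectangle drawn with `<path>`. Its stroke #000000 means score at S412, F2253. After flipping Y the toolpath is (42.55,119.50) → (138.99,119.50) → (138.99,38.62) → (42.55,38.62) → (42.55,119.50), returning to the start.

Shape 4 is a closed polygon drawn with `<polygon>`. Its stroke #000000 means score at S412, F2253. After flipping Y the toolpath is (150.67,164.87) → (218.35,25.14) → (33.02,74.05) → (150.67,164.87), returning to the start.

; LightBurn 1.4.05
; GRBL device profile, absolute coords
G21
G90
G0 X220.20 Y7.76
M3 S412
G01 X223.13 Y65.78 F2253
G01 X183.22 Y116.42
G01 X158.15 Y28.11
G01 X220.20 Y7.76
G0 X64.84 Y195.38
M3 S412
G01 X146.56 Y139.16 F2253
G0 X42.55 Y119.50
M3 S412
G01 X138.99 Y119.50 F2253
G01 X138.99 Y38.62
G01 X42.55 Y38.62
G01 X42.55 Y119.50
G0 X150.67 Y164.87
M3 S412
G01 X218.35 Y25.14 F2253
G01 X33.02 Y74.05
G01 X150.67 Y164.87
M5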